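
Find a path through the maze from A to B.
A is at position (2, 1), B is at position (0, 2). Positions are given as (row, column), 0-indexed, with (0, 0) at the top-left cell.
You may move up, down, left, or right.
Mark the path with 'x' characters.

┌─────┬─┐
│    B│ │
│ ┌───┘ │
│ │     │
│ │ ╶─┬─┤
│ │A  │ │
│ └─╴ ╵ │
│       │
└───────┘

Finding the shortest path from (2, 1) to (0, 2):
Path length: 9 steps
Directions: right → down → left → left → up → up → up → right → right

Solution:

┌─────┬─┐
│x x B│ │
│ ┌───┘ │
│x│     │
│ │ ╶─┬─┤
│x│A x│ │
│ └─╴ ╵ │
│x x x  │
└───────┘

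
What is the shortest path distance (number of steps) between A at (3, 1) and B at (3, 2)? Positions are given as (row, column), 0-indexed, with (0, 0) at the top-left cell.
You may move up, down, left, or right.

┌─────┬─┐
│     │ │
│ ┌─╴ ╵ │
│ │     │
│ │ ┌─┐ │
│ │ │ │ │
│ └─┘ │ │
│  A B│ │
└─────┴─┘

Finding path from (3, 1) to (3, 2):
Path: (3,1) → (3,2)
Distance: 1 steps

Solution:

┌─────┬─┐
│     │ │
│ ┌─╴ ╵ │
│ │     │
│ │ ┌─┐ │
│ │ │ │ │
│ └─┘ │ │
│  A B│ │
└─────┴─┘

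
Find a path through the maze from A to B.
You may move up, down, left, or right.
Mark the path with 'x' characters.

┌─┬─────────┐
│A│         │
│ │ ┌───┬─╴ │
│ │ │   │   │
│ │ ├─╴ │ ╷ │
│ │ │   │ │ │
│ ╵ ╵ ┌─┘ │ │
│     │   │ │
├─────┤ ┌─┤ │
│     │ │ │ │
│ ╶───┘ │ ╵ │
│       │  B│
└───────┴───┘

Finding the shortest path through the maze:
Path length: 16 steps
Directions: down → down → down → right → up → up → up → right → right → right → right → down → down → down → down → down

Solution:

┌─┬─────────┐
│A│x x x x x│
│ │ ┌───┬─╴ │
│x│x│   │  x│
│ │ ├─╴ │ ╷ │
│x│x│   │ │x│
│ ╵ ╵ ┌─┘ │ │
│x x  │   │x│
├─────┤ ┌─┤ │
│     │ │ │x│
│ ╶───┘ │ ╵ │
│       │  B│
└───────┴───┘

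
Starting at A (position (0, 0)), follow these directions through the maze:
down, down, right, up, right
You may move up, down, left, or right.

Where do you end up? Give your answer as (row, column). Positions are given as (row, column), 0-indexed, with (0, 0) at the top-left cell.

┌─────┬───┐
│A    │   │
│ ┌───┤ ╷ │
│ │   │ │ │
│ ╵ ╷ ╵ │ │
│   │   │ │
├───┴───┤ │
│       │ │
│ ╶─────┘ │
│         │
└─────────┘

Following directions step by step:
Start: (0, 0)
  down: (0, 0) → (1, 0)
  down: (1, 0) → (2, 0)
  right: (2, 0) → (2, 1)
  up: (2, 1) → (1, 1)
  right: (1, 1) → (1, 2)
Final position: (1, 2)

Path taken:

┌─────┬───┐
│A    │   │
│ ┌───┤ ╷ │
│↓│↱ B│ │ │
│ ╵ ╷ ╵ │ │
│↳ ↑│   │ │
├───┴───┤ │
│       │ │
│ ╶─────┘ │
│         │
└─────────┘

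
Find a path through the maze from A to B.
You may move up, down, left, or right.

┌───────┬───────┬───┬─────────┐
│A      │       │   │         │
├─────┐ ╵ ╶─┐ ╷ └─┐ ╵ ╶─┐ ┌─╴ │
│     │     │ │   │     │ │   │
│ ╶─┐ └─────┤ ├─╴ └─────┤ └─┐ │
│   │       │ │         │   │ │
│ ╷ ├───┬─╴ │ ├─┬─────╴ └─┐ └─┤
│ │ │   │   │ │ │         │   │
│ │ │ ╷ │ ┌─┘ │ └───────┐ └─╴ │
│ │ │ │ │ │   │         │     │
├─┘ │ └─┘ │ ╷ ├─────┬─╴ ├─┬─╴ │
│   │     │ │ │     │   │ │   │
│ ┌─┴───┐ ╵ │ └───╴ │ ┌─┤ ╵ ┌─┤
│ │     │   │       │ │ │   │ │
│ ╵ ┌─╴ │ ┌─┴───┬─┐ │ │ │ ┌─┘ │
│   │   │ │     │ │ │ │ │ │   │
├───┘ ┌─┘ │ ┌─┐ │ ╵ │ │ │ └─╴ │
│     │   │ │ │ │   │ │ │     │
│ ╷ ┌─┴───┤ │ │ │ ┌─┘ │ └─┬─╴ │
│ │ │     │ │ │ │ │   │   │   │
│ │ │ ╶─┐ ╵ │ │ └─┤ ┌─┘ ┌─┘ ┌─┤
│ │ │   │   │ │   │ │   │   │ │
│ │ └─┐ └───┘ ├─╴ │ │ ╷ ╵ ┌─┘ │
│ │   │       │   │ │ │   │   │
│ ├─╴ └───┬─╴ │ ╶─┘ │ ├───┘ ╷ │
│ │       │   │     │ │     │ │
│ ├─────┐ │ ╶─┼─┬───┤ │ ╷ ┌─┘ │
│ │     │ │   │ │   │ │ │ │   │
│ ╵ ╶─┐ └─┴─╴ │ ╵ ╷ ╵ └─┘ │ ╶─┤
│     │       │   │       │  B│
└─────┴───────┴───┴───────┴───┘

Finding the shortest path through the maze:
Path length: 52 steps
Directions: right → right → right → down → right → up → right → right → right → down → right → down → right → right → right → down → right → down → right → right → down → left → down → left → down → down → right → right → down → left → down → left → down → left → up → left → down → down → down → down → right → right → up → up → right → up → right → down → down → left → down → right

Solution:

┌───────┬───────┬───┬─────────┐
│A → → ↓│↱ → → ↓│   │         │
├─────┐ ╵ ╶─┐ ╷ └─┐ ╵ ╶─┐ ┌─╴ │
│     │↳ ↑  │ │↳ ↓│     │ │   │
│ ╶─┐ └─────┤ ├─╴ └─────┤ └─┐ │
│   │       │ │  ↳ → → ↓│   │ │
│ ╷ ├───┬─╴ │ ├─┬─────╴ └─┐ └─┤
│ │ │   │   │ │ │      ↳ ↓│   │
│ │ │ ╷ │ ┌─┘ │ └───────┐ └─╴ │
│ │ │ │ │ │   │         │↳ → ↓│
├─┘ │ └─┘ │ ╷ ├─────┬─╴ ├─┬─╴ │
│   │     │ │ │     │   │ │↓ ↲│
│ ┌─┴───┐ ╵ │ └───╴ │ ┌─┤ ╵ ┌─┤
│ │     │   │       │ │ │↓ ↲│ │
│ ╵ ┌─╴ │ ┌─┴───┬─┐ │ │ │ ┌─┘ │
│   │   │ │     │ │ │ │ │↓│   │
├───┘ ┌─┘ │ ┌─┐ │ ╵ │ │ │ └─╴ │
│     │   │ │ │ │   │ │ │↳ → ↓│
│ ╷ ┌─┴───┤ │ │ │ ┌─┘ │ └─┬─╴ │
│ │ │     │ │ │ │ │   │   │↓ ↲│
│ │ │ ╶─┐ ╵ │ │ └─┤ ┌─┘ ┌─┘ ┌─┤
│ │ │   │   │ │   │ │↓ ↰│↓ ↲│ │
│ │ └─┐ └───┘ ├─╴ │ │ ╷ ╵ ┌─┘ │
│ │   │       │   │ │↓│↑ ↲│↱ ↓│
│ ├─╴ └───┬─╴ │ ╶─┘ │ ├───┘ ╷ │
│ │       │   │     │↓│  ↱ ↑│↓│
│ ├─────┐ │ ╶─┼─┬───┤ │ ╷ ┌─┘ │
│ │     │ │   │ │   │↓│ │↑│↓ ↲│
│ ╵ ╶─┐ └─┴─╴ │ ╵ ╷ ╵ └─┘ │ ╶─┤
│     │       │   │  ↳ → ↑│↳ B│
└─────┴───────┴───┴───────┴───┘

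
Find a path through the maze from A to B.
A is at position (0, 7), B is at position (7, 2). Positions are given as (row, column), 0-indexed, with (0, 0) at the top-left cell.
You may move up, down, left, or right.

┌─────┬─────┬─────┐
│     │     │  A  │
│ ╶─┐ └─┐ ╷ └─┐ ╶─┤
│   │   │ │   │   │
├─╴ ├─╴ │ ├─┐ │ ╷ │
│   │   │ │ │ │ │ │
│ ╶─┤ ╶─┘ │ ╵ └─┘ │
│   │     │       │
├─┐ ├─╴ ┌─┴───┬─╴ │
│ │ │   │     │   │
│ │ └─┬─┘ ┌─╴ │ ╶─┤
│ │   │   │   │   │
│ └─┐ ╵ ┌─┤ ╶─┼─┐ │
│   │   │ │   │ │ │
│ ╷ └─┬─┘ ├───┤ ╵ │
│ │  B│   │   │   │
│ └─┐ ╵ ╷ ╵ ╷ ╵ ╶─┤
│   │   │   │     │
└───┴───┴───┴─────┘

Finding the shortest path from (0, 7) to (7, 2):
Path length: 22 steps
Directions: down → right → down → down → down → left → down → right → down → down → left → down → left → up → left → down → left → up → left → down → left → up

Solution:

┌─────┬─────┬─────┐
│     │     │  A  │
│ ╶─┐ └─┐ ╷ └─┐ ╶─┤
│   │   │ │   │↳ ↓│
├─╴ ├─╴ │ ├─┐ │ ╷ │
│   │   │ │ │ │ │↓│
│ ╶─┤ ╶─┘ │ ╵ └─┘ │
│   │     │      ↓│
├─┐ ├─╴ ┌─┴───┬─╴ │
│ │ │   │     │↓ ↲│
│ │ └─┬─┘ ┌─╴ │ ╶─┤
│ │   │   │   │↳ ↓│
│ └─┐ ╵ ┌─┤ ╶─┼─┐ │
│   │   │ │   │ │↓│
│ ╷ └─┬─┘ ├───┤ ╵ │
│ │  B│↓ ↰│↓ ↰│↓ ↲│
│ └─┐ ╵ ╷ ╵ ╷ ╵ ╶─┤
│   │↑ ↲│↑ ↲│↑ ↲  │
└───┴───┴───┴─────┘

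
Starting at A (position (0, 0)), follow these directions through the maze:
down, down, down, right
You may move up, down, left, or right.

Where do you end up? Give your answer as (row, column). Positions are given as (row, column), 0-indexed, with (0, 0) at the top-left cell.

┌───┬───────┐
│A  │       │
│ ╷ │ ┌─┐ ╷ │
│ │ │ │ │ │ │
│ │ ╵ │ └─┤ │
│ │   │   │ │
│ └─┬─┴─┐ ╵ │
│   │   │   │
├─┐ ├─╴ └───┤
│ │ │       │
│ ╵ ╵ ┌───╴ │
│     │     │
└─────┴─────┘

Following directions step by step:
Start: (0, 0)
  down: (0, 0) → (1, 0)
  down: (1, 0) → (2, 0)
  down: (2, 0) → (3, 0)
  right: (3, 0) → (3, 1)
Final position: (3, 1)

Path taken:

┌───┬───────┐
│A  │       │
│ ╷ │ ┌─┐ ╷ │
│↓│ │ │ │ │ │
│ │ ╵ │ └─┤ │
│↓│   │   │ │
│ └─┬─┴─┐ ╵ │
│↳ B│   │   │
├─┐ ├─╴ └───┤
│ │ │       │
│ ╵ ╵ ┌───╴ │
│     │     │
└─────┴─────┘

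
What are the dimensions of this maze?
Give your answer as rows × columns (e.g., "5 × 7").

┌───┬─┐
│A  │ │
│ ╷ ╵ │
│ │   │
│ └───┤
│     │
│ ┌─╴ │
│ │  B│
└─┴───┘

Counting the maze dimensions:
Rows (vertical): 4
Columns (horizontal): 3
Dimensions: 4 × 3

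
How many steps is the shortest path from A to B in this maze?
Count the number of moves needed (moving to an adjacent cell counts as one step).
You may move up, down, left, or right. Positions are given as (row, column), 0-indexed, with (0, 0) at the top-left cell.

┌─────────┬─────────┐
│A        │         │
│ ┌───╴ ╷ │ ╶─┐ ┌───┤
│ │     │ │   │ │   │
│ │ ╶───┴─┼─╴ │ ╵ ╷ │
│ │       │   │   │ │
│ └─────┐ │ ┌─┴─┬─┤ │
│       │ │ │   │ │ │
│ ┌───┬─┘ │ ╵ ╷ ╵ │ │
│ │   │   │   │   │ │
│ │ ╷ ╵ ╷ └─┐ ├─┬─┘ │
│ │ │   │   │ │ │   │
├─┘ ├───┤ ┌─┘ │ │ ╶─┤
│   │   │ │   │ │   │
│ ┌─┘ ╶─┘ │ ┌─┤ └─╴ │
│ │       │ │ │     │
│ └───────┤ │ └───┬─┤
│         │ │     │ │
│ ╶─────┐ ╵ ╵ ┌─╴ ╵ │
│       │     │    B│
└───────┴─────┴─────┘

Using BFS to find shortest path:
Start: (0, 0), End: (9, 9)
Path found:
(0,0) → (0,1) → (0,2) → (0,3) → (1,3) → (1,2) → (1,1) → (2,1) → (2,2) → (2,3) → (2,4) → (3,4) → (4,4) → (4,3) → (5,3) → (5,2) → (4,2) → (4,1) → (5,1) → (6,1) → (6,0) → (7,0) → (8,0) → (8,1) → (8,2) → (8,3) → (8,4) → (9,4) → (9,5) → (9,6) → (8,6) → (8,7) → (8,8) → (9,8) → (9,9)
Number of steps: 34

Solution:

┌─────────┬─────────┐
│A → → ↓  │         │
│ ┌───╴ ╷ │ ╶─┐ ┌───┤
│ │↓ ← ↲│ │   │ │   │
│ │ ╶───┴─┼─╴ │ ╵ ╷ │
│ │↳ → → ↓│   │   │ │
│ └─────┐ │ ┌─┴─┬─┤ │
│       │↓│ │   │ │ │
│ ┌───┬─┘ │ ╵ ╷ ╵ │ │
│ │↓ ↰│↓ ↲│   │   │ │
│ │ ╷ ╵ ╷ └─┐ ├─┬─┘ │
│ │↓│↑ ↲│   │ │ │   │
├─┘ ├───┤ ┌─┘ │ │ ╶─┤
│↓ ↲│   │ │   │ │   │
│ ┌─┘ ╶─┘ │ ┌─┤ └─╴ │
│↓│       │ │ │     │
│ └───────┤ │ └───┬─┤
│↳ → → → ↓│ │↱ → ↓│ │
│ ╶─────┐ ╵ ╵ ┌─╴ ╵ │
│       │↳ → ↑│  ↳ B│
└───────┴─────┴─────┘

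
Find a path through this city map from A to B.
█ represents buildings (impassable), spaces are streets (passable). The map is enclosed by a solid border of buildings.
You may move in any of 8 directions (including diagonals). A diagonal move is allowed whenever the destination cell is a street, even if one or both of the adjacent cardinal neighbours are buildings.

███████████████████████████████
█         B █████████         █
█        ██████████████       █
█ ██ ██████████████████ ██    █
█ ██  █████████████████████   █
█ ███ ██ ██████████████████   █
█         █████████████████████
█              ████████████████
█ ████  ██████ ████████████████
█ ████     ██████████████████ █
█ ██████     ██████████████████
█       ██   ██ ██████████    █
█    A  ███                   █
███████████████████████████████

Finding the shortest path from A to B:
Movement: 8-directional
Path length: 16 steps
Directions: right → up-right → up-right → up → up-left → up → up-left → up-left → up → up-left → up-right → right → right → right → up-right → right

Solution:

███████████████████████████████
█        →B █████████         █
█    →→→↗██████████████       █
█ ██↗██████████████████ ██    █
█ ██ ↖█████████████████████   █
█ ███↑██ ██████████████████   █
█     ↖   █████████████████████
█      ↖       ████████████████
█ ████ ↑██████ ████████████████
█ ████  ↖  ██████████████████ █
█ ██████↑    ██████████████████
█      ↗██   ██ ██████████    █
█    A↗ ███                   █
███████████████████████████████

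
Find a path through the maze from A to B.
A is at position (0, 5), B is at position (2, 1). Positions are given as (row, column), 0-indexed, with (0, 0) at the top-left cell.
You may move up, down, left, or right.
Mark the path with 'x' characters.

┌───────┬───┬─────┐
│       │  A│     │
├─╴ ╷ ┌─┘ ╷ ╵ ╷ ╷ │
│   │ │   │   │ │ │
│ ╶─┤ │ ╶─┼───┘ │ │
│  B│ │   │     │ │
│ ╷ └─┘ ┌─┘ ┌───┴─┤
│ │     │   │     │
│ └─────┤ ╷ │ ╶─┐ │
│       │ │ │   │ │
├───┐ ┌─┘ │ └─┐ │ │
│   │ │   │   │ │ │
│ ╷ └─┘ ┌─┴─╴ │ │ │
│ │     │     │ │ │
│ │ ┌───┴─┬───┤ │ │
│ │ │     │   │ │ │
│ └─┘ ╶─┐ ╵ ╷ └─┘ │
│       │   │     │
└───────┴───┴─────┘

Finding the shortest path from (0, 5) to (2, 1):
Path length: 8 steps
Directions: left → down → left → down → down → left → left → up

Solution:

┌───────┬───┬─────┐
│       │x A│     │
├─╴ ╷ ┌─┘ ╷ ╵ ╷ ╷ │
│   │ │x x│   │ │ │
│ ╶─┤ │ ╶─┼───┘ │ │
│  B│ │x  │     │ │
│ ╷ └─┘ ┌─┘ ┌───┴─┤
│ │x x x│   │     │
│ └─────┤ ╷ │ ╶─┐ │
│       │ │ │   │ │
├───┐ ┌─┘ │ └─┐ │ │
│   │ │   │   │ │ │
│ ╷ └─┘ ┌─┴─╴ │ │ │
│ │     │     │ │ │
│ │ ┌───┴─┬───┤ │ │
│ │ │     │   │ │ │
│ └─┘ ╶─┐ ╵ ╷ └─┘ │
│       │   │     │
└───────┴───┴─────┘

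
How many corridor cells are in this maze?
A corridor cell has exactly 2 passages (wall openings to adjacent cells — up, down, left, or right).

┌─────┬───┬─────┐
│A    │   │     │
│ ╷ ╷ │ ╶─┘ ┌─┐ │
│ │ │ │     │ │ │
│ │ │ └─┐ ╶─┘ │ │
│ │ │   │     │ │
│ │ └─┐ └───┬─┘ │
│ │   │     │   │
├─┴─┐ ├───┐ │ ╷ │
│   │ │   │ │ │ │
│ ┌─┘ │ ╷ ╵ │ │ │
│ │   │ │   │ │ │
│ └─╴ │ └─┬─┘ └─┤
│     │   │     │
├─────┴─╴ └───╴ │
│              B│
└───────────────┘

Counting cells with exactly 2 passages:
Total corridor cells: 50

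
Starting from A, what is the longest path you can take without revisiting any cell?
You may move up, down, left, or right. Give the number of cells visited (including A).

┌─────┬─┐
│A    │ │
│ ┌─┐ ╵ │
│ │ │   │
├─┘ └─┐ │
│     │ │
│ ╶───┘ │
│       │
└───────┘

Finding longest simple path using DFS:
Start: (0, 0)
Longest path visits 13 cells
Path: A → right → right → down → right → down → down → left → left → left → up → right → up

Solution:

┌─────┬─┐
│A → ↓│ │
│ ┌─┐ ╵ │
│ │B│↳ ↓│
├─┘ └─┐ │
│↱ ↑  │↓│
│ ╶───┘ │
│↑ ← ← ↲│
└───────┘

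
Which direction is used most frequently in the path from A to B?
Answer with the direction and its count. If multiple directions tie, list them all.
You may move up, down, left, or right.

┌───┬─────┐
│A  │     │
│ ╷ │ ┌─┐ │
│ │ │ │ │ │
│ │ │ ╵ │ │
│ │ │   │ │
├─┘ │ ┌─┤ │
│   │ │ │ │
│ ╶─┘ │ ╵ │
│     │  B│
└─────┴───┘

Directions: right, down, down, down, left, down, right, right, up, up, up, up, right, right, down, down, down, down
Counts: {'right': 5, 'down': 8, 'left': 1, 'up': 4}
Most common: down (8 times)

Solution:

┌───┬─────┐
│A ↓│↱ → ↓│
│ ╷ │ ┌─┐ │
│ │↓│↑│ │↓│
│ │ │ ╵ │ │
│ │↓│↑  │↓│
├─┘ │ ┌─┤ │
│↓ ↲│↑│ │↓│
│ ╶─┘ │ ╵ │
│↳ → ↑│  B│
└─────┴───┘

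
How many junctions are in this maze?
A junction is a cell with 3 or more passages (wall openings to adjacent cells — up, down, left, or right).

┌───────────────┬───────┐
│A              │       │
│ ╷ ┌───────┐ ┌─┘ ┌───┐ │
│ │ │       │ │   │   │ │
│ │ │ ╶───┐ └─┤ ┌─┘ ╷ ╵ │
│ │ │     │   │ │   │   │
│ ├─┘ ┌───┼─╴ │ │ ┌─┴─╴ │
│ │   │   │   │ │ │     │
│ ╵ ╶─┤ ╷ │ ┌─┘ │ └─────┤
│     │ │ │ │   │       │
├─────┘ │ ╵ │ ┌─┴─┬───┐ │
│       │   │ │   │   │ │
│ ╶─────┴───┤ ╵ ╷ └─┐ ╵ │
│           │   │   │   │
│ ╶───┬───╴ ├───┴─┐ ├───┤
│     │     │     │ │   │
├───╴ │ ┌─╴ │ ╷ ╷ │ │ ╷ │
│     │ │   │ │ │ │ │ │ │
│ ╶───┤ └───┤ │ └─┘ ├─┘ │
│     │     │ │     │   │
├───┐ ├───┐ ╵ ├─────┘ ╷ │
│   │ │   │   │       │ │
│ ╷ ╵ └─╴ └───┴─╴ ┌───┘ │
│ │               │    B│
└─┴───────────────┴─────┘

Checking each cell for number of passages:

Junctions found (3+ passages):
  (0, 1): 3 passages
  (0, 6): 3 passages
  (2, 2): 3 passages
  (2, 11): 3 passages
  (4, 1): 3 passages
  (6, 0): 3 passages
  (7, 5): 3 passages
  (7, 7): 3 passages
  (9, 11): 3 passages
  (10, 8): 3 passages
  (11, 2): 3 passages
  (11, 4): 3 passages
Total junctions: 12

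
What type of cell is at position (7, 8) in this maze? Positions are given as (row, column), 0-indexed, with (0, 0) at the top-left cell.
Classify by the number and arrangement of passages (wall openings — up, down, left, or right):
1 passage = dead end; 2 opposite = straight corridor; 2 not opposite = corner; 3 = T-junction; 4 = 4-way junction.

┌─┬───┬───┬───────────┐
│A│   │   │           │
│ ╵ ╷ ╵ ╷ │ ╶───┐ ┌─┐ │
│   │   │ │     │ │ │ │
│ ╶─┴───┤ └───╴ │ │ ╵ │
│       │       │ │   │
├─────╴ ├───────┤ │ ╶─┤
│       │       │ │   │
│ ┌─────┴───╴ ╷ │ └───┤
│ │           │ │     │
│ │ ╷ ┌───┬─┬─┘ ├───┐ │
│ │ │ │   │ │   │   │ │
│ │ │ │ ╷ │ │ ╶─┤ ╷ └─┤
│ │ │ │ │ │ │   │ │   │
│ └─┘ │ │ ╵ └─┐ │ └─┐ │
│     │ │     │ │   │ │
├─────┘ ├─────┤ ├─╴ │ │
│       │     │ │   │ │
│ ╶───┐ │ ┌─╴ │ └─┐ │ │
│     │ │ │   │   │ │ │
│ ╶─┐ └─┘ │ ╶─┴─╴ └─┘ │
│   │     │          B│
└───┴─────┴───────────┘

Checking cell at (7, 8):
Number of passages: 2
Cell type: corner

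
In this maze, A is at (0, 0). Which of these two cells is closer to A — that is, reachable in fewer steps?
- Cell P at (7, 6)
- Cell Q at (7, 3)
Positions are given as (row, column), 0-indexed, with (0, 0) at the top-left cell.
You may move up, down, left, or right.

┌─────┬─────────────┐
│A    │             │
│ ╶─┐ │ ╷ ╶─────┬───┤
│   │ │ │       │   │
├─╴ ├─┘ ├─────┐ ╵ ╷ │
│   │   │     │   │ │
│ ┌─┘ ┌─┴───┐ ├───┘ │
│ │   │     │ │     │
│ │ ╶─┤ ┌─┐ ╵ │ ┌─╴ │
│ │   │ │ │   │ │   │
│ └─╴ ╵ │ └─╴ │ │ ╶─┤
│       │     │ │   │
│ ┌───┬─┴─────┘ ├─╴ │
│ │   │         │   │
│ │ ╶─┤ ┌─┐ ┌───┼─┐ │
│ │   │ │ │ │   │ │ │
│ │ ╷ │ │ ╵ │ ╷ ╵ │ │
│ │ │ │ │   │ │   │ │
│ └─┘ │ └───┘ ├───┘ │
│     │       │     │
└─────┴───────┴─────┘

Shortest path A → P at (7, 6): 45 steps
Shortest path A → Q at (7, 3): 38 steps

Q is closer (38 steps vs 45 steps).

Path to P:

┌─────┬─────────────┐
│A    │↱ ↓          │
│ ╶─┐ │ ╷ ╶─────┬───┤
│↳ ↓│ │↑│↳ → → ↓│↱ ↓│
├─╴ ├─┘ ├─────┐ ╵ ╷ │
│↓ ↲│↱ ↑│     │↳ ↑│↓│
│ ┌─┘ ┌─┴───┐ ├───┘ │
│↓│↱ ↑│     │ │↓ ← ↲│
│ │ ╶─┤ ┌─┐ ╵ │ ┌─╴ │
│↓│↑ ↰│ │ │   │↓│   │
│ └─╴ ╵ │ └─╴ │ │ ╶─┤
│↳ → ↑  │     │↓│   │
│ ┌───┬─┴─────┘ ├─╴ │
│ │   │↓ ← ← ← ↲│   │
│ │ ╶─┤ ┌─┐ ┌───┼─┐ │
│ │   │↓│ │ │P  │ │ │
│ │ ╷ │ │ ╵ │ ╷ ╵ │ │
│ │ │ │↓│   │↑│   │ │
│ └─┘ │ └───┘ ├───┘ │
│     │↳ → → ↑│     │
└─────┴───────┴─────┘

Path to Q:

┌─────┬─────────────┐
│A    │↱ ↓          │
│ ╶─┐ │ ╷ ╶─────┬───┤
│↳ ↓│ │↑│↳ → → ↓│↱ ↓│
├─╴ ├─┘ ├─────┐ ╵ ╷ │
│↓ ↲│↱ ↑│     │↳ ↑│↓│
│ ┌─┘ ┌─┴───┐ ├───┘ │
│↓│↱ ↑│     │ │↓ ← ↲│
│ │ ╶─┤ ┌─┐ ╵ │ ┌─╴ │
│↓│↑ ↰│ │ │   │↓│   │
│ └─╴ ╵ │ └─╴ │ │ ╶─┤
│↳ → ↑  │     │↓│   │
│ ┌───┬─┴─────┘ ├─╴ │
│ │   │↓ ← ← ← ↲│   │
│ │ ╶─┤ ┌─┐ ┌───┼─┐ │
│ │   │Q│ │ │   │ │ │
│ │ ╷ │ │ ╵ │ ╷ ╵ │ │
│ │ │ │ │   │ │   │ │
│ └─┘ │ └───┘ ├───┘ │
│     │       │     │
└─────┴───────┴─────┘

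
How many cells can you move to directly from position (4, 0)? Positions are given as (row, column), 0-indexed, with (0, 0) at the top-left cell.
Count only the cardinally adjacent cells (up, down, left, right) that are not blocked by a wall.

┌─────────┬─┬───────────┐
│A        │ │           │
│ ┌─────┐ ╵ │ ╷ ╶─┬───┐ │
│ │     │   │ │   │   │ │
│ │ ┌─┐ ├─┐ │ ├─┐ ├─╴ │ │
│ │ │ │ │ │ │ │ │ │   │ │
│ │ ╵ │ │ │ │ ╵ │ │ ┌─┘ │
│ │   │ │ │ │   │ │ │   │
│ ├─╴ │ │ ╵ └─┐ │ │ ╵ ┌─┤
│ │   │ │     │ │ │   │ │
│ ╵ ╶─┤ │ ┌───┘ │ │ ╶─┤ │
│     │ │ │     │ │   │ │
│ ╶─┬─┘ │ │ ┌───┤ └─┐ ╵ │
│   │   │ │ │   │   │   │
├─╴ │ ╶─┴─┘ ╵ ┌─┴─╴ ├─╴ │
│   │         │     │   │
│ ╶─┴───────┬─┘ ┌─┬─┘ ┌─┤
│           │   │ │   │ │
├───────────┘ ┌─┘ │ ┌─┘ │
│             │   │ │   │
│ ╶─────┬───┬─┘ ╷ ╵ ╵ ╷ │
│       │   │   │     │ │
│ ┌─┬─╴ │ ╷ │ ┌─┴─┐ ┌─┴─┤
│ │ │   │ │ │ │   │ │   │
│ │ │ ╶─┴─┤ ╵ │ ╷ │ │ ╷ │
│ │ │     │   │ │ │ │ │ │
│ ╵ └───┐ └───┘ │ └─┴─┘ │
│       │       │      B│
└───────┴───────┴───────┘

Checking passable neighbors of (4, 0):
Neighbors: (3, 0), (5, 0)
Count: 2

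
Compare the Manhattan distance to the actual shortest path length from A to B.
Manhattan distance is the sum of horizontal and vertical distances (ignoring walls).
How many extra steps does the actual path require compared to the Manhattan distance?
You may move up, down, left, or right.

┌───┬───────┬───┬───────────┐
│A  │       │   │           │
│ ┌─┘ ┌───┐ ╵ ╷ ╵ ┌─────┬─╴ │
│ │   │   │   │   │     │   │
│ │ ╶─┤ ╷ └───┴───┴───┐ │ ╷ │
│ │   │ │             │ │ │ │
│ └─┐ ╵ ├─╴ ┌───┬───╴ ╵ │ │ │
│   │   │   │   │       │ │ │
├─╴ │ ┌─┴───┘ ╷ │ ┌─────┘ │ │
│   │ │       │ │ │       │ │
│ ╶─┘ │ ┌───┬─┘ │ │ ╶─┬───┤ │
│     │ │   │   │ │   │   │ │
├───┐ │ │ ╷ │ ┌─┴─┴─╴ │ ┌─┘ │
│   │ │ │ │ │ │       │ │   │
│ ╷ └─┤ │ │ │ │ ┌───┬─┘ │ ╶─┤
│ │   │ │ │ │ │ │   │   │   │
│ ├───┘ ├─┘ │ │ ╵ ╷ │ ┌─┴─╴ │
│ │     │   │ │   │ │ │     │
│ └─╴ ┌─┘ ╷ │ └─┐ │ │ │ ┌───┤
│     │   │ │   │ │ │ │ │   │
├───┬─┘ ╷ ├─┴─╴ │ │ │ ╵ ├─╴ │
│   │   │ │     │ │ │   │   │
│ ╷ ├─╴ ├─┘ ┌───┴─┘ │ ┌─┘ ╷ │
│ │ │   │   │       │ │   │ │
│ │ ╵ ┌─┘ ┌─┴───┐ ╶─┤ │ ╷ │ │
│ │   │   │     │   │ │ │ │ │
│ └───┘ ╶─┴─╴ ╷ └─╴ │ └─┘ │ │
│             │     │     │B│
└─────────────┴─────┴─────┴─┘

Manhattan distance: |13 - 0| + |13 - 0| = 26
Actual path length: 58
Extra steps: 58 - 26 = 32

Solution:

┌───┬───────┬───┬───────────┐
│A  │↱ → → ↓│↱ ↓│↱ → → → → ↓│
│ ┌─┘ ┌───┐ ╵ ╷ ╵ ┌─────┬─╴ │
│↓│↱ ↑│   │↳ ↑│↳ ↑│     │  ↓│
│ │ ╶─┤ ╷ └───┴───┴───┐ │ ╷ │
│↓│↑ ↰│ │             │ │ │↓│
│ └─┐ ╵ ├─╴ ┌───┬───╴ ╵ │ │ │
│↳ ↓│↑  │   │   │       │ │↓│
├─╴ │ ┌─┴───┘ ╷ │ ┌─────┘ │ │
│↓ ↲│↑│       │ │ │       │↓│
│ ╶─┘ │ ┌───┬─┘ │ │ ╶─┬───┤ │
│↳ → ↑│ │   │   │ │   │   │↓│
├───┐ │ │ ╷ │ ┌─┴─┴─╴ │ ┌─┘ │
│   │ │ │ │ │ │       │ │↓ ↲│
│ ╷ └─┤ │ │ │ │ ┌───┬─┘ │ ╶─┤
│ │   │ │ │ │ │ │   │   │↳ ↓│
│ ├───┘ ├─┘ │ │ ╵ ╷ │ ┌─┴─╴ │
│ │     │   │ │   │ │ │↓ ← ↲│
│ └─╴ ┌─┘ ╷ │ └─┐ │ │ │ ┌───┤
│     │   │ │   │ │ │ │↓│   │
├───┬─┘ ╷ ├─┴─╴ │ │ │ ╵ ├─╴ │
│   │   │ │     │ │ │↓ ↲│↱ ↓│
│ ╷ ├─╴ ├─┘ ┌───┴─┘ │ ┌─┘ ╷ │
│ │ │   │   │       │↓│  ↑│↓│
│ │ ╵ ┌─┘ ┌─┴───┐ ╶─┤ │ ╷ │ │
│ │   │   │     │   │↓│ │↑│↓│
│ └───┘ ╶─┴─╴ ╷ └─╴ │ └─┘ │ │
│             │     │↳ → ↑│B│
└─────────────┴─────┴─────┴─┘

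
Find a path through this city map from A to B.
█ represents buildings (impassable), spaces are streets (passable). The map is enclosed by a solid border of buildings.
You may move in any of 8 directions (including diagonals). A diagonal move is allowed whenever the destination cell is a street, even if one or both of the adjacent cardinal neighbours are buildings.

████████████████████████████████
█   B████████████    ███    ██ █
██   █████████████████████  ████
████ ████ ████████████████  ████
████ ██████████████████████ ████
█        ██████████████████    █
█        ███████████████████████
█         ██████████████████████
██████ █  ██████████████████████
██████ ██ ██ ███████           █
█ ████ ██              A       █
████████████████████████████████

Finding the shortest path from A to B:
Movement: 8-directional
Path length: 22 steps
Directions: left → left → left → left → left → left → left → left → left → left → left → left → left → up-left → up-left → up-left → up-left → up-left → up-left → up → up → up

Solution:

████████████████████████████████
█   B████████████    ███    ██ █
██  ↑█████████████████████  ████
████↑████ ████████████████  ████
████↑██████████████████████ ████
█    ↖   ██████████████████    █
█     ↖  ███████████████████████
█      ↖  ██████████████████████
██████ █↖ ██████████████████████
██████ ██↖██ ███████           █
█ ████ ██ ↖←←←←←←←←←←←←A       █
████████████████████████████████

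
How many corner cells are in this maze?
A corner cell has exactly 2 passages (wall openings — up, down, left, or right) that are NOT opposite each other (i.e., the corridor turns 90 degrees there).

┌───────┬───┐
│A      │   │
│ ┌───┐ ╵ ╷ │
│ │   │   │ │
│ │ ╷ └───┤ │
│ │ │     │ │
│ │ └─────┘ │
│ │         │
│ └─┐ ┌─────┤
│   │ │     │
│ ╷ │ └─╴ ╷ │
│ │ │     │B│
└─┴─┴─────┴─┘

Counting corner cells (2 non-opposite passages):
Total corners: 15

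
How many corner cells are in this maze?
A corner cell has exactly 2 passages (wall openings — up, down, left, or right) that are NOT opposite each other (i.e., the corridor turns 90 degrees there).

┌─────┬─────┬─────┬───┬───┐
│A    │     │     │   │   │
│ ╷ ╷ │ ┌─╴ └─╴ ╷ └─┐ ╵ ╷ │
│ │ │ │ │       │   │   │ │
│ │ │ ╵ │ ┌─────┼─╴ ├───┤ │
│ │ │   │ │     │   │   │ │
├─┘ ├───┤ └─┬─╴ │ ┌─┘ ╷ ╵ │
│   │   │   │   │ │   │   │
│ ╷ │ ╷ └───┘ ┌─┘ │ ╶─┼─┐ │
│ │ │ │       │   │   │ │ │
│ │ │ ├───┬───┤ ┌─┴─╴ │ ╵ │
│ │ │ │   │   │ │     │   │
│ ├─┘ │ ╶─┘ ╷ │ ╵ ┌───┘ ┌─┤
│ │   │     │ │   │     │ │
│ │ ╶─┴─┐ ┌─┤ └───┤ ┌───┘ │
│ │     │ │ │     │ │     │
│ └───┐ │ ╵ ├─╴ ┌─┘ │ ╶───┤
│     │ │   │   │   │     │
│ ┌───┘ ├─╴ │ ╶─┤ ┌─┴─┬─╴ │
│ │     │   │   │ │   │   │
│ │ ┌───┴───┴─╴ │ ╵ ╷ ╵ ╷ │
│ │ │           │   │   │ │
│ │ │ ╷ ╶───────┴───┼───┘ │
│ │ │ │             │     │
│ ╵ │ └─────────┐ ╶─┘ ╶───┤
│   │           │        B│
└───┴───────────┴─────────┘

Counting corner cells (2 non-opposite passages):
Total corners: 83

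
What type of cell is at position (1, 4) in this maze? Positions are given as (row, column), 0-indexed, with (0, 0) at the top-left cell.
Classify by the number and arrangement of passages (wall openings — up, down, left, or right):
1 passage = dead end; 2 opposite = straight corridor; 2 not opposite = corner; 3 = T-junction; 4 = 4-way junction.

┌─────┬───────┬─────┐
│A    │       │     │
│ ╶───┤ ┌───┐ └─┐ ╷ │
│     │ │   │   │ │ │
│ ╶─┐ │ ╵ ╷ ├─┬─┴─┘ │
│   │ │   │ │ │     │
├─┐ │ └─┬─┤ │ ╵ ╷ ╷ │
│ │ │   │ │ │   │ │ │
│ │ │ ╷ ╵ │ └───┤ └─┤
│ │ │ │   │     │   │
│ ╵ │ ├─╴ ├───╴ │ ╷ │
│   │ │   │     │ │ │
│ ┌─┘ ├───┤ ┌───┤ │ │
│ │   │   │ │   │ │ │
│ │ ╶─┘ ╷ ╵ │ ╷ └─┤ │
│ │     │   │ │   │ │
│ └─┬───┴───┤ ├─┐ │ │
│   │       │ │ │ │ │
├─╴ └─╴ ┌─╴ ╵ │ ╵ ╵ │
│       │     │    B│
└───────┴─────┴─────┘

Checking cell at (1, 4):
Number of passages: 2
Cell type: corner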